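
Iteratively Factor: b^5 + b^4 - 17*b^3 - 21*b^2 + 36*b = (b + 3)*(b^4 - 2*b^3 - 11*b^2 + 12*b) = (b - 4)*(b + 3)*(b^3 + 2*b^2 - 3*b) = (b - 4)*(b + 3)^2*(b^2 - b) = (b - 4)*(b - 1)*(b + 3)^2*(b)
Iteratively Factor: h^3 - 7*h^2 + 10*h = (h)*(h^2 - 7*h + 10) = h*(h - 2)*(h - 5)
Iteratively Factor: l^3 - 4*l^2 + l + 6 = (l - 2)*(l^2 - 2*l - 3) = (l - 3)*(l - 2)*(l + 1)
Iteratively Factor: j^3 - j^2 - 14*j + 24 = (j - 2)*(j^2 + j - 12) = (j - 3)*(j - 2)*(j + 4)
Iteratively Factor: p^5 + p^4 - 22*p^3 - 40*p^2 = (p)*(p^4 + p^3 - 22*p^2 - 40*p) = p*(p + 4)*(p^3 - 3*p^2 - 10*p) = p*(p - 5)*(p + 4)*(p^2 + 2*p) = p^2*(p - 5)*(p + 4)*(p + 2)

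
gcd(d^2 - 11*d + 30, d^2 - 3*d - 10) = d - 5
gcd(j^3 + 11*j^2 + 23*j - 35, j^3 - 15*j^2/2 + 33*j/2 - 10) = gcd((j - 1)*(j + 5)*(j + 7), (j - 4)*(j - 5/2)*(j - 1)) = j - 1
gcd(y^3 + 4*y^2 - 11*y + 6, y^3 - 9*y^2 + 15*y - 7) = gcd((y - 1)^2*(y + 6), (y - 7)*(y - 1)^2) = y^2 - 2*y + 1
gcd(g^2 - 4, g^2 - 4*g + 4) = g - 2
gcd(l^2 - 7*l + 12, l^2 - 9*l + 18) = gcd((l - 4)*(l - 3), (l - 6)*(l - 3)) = l - 3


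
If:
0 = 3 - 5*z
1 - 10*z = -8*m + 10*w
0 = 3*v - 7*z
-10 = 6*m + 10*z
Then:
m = -8/3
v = 7/5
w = -79/30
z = 3/5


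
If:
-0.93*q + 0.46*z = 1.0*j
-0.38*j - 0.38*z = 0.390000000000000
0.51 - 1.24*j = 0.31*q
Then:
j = 0.89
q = -1.90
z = -1.91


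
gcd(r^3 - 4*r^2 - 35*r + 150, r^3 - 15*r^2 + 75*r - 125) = r^2 - 10*r + 25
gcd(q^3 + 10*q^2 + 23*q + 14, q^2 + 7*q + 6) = q + 1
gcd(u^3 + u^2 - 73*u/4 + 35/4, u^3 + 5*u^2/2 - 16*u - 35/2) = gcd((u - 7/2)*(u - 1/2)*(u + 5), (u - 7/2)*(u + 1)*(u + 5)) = u^2 + 3*u/2 - 35/2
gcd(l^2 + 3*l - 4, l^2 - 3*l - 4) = 1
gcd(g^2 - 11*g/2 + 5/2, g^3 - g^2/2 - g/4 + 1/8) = g - 1/2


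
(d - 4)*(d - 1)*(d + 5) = d^3 - 21*d + 20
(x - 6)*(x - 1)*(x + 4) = x^3 - 3*x^2 - 22*x + 24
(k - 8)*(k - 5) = k^2 - 13*k + 40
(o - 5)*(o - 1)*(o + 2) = o^3 - 4*o^2 - 7*o + 10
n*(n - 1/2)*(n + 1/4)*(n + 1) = n^4 + 3*n^3/4 - 3*n^2/8 - n/8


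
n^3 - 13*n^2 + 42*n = n*(n - 7)*(n - 6)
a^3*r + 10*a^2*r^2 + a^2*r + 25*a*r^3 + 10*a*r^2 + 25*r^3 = (a + 5*r)^2*(a*r + r)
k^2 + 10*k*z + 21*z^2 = (k + 3*z)*(k + 7*z)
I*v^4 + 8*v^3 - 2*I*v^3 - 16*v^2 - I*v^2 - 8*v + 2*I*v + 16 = (v - 2)*(v + 1)*(v - 8*I)*(I*v - I)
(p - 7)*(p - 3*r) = p^2 - 3*p*r - 7*p + 21*r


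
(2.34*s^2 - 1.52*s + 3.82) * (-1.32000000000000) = -3.0888*s^2 + 2.0064*s - 5.0424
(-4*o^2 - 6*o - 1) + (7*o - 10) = -4*o^2 + o - 11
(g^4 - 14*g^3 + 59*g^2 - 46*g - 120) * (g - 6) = g^5 - 20*g^4 + 143*g^3 - 400*g^2 + 156*g + 720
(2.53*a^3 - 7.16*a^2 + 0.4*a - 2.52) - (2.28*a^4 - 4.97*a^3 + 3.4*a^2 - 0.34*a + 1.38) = -2.28*a^4 + 7.5*a^3 - 10.56*a^2 + 0.74*a - 3.9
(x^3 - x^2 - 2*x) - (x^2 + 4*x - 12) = x^3 - 2*x^2 - 6*x + 12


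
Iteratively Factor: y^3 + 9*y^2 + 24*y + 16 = (y + 4)*(y^2 + 5*y + 4) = (y + 1)*(y + 4)*(y + 4)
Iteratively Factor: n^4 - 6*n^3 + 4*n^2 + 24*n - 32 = (n - 4)*(n^3 - 2*n^2 - 4*n + 8) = (n - 4)*(n - 2)*(n^2 - 4) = (n - 4)*(n - 2)^2*(n + 2)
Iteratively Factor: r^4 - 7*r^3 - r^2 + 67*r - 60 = (r + 3)*(r^3 - 10*r^2 + 29*r - 20) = (r - 5)*(r + 3)*(r^2 - 5*r + 4) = (r - 5)*(r - 4)*(r + 3)*(r - 1)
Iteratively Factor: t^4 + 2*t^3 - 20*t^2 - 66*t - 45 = (t - 5)*(t^3 + 7*t^2 + 15*t + 9) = (t - 5)*(t + 3)*(t^2 + 4*t + 3) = (t - 5)*(t + 3)^2*(t + 1)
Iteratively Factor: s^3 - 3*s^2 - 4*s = (s - 4)*(s^2 + s) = (s - 4)*(s + 1)*(s)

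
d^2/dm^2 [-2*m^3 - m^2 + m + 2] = -12*m - 2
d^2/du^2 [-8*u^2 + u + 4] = -16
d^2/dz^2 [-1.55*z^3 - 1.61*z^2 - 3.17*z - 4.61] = -9.3*z - 3.22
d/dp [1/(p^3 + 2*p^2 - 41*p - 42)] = (-3*p^2 - 4*p + 41)/(p^3 + 2*p^2 - 41*p - 42)^2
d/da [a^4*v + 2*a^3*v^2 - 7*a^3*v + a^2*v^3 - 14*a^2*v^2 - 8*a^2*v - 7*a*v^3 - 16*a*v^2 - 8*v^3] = v*(4*a^3 + 6*a^2*v - 21*a^2 + 2*a*v^2 - 28*a*v - 16*a - 7*v^2 - 16*v)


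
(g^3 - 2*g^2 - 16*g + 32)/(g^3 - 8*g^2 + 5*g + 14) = (g^2 - 16)/(g^2 - 6*g - 7)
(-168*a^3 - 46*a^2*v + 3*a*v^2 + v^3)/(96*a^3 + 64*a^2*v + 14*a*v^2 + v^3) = (-7*a + v)/(4*a + v)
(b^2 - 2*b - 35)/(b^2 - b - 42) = (b + 5)/(b + 6)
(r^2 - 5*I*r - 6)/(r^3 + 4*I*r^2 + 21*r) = (r - 2*I)/(r*(r + 7*I))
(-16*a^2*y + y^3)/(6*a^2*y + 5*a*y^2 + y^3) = (-16*a^2 + y^2)/(6*a^2 + 5*a*y + y^2)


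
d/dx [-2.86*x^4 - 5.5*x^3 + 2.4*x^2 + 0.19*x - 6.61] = -11.44*x^3 - 16.5*x^2 + 4.8*x + 0.19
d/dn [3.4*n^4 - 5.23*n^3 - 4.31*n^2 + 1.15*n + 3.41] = 13.6*n^3 - 15.69*n^2 - 8.62*n + 1.15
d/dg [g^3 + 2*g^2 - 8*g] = 3*g^2 + 4*g - 8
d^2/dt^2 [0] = 0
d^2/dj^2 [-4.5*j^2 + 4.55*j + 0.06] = -9.00000000000000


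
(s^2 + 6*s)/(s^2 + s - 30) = s/(s - 5)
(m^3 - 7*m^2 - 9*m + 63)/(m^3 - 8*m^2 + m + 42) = (m + 3)/(m + 2)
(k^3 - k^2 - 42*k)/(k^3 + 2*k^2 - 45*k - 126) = k/(k + 3)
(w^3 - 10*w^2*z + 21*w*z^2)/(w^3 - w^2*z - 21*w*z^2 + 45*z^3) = w*(-w + 7*z)/(-w^2 - 2*w*z + 15*z^2)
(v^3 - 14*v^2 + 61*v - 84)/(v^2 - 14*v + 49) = (v^2 - 7*v + 12)/(v - 7)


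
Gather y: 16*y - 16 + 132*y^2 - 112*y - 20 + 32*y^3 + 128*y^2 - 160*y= 32*y^3 + 260*y^2 - 256*y - 36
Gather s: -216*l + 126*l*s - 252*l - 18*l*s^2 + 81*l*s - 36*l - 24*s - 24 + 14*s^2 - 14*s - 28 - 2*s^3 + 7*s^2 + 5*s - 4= -504*l - 2*s^3 + s^2*(21 - 18*l) + s*(207*l - 33) - 56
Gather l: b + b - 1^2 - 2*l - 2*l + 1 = 2*b - 4*l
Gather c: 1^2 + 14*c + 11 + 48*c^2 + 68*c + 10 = 48*c^2 + 82*c + 22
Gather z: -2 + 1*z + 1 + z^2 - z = z^2 - 1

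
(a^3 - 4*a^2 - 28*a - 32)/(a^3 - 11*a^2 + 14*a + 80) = (a + 2)/(a - 5)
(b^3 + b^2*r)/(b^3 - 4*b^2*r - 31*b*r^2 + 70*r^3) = b^2*(b + r)/(b^3 - 4*b^2*r - 31*b*r^2 + 70*r^3)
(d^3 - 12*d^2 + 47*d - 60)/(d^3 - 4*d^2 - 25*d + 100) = (d - 3)/(d + 5)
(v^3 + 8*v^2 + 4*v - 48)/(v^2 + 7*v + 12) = (v^2 + 4*v - 12)/(v + 3)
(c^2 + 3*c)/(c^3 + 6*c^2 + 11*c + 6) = c/(c^2 + 3*c + 2)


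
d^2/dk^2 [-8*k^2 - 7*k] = -16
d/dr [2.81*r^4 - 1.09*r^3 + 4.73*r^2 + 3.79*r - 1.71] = 11.24*r^3 - 3.27*r^2 + 9.46*r + 3.79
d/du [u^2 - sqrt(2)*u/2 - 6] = 2*u - sqrt(2)/2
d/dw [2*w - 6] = 2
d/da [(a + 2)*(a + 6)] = 2*a + 8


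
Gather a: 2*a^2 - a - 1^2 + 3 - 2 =2*a^2 - a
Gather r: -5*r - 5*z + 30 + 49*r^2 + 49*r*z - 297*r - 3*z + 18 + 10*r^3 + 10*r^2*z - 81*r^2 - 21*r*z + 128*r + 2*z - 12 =10*r^3 + r^2*(10*z - 32) + r*(28*z - 174) - 6*z + 36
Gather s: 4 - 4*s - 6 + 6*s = 2*s - 2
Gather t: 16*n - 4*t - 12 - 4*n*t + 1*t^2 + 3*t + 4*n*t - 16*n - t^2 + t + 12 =0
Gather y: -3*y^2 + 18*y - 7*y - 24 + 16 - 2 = -3*y^2 + 11*y - 10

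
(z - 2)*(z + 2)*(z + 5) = z^3 + 5*z^2 - 4*z - 20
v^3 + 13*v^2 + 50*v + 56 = (v + 2)*(v + 4)*(v + 7)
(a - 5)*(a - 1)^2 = a^3 - 7*a^2 + 11*a - 5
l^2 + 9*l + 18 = (l + 3)*(l + 6)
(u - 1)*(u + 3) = u^2 + 2*u - 3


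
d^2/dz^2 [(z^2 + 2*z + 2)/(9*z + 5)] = 194/(729*z^3 + 1215*z^2 + 675*z + 125)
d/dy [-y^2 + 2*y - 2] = 2 - 2*y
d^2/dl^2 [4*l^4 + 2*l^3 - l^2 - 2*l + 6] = 48*l^2 + 12*l - 2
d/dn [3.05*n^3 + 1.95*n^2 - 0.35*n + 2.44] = 9.15*n^2 + 3.9*n - 0.35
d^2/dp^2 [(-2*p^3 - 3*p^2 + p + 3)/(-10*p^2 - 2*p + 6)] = 4*(-2*p^3 - 27*p^2 - 9*p - 6)/(125*p^6 + 75*p^5 - 210*p^4 - 89*p^3 + 126*p^2 + 27*p - 27)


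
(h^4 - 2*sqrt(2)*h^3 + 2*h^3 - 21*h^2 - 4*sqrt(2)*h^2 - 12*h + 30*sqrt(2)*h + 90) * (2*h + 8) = 2*h^5 - 4*sqrt(2)*h^4 + 12*h^4 - 24*sqrt(2)*h^3 - 26*h^3 - 192*h^2 + 28*sqrt(2)*h^2 + 84*h + 240*sqrt(2)*h + 720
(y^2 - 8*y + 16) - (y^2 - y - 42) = 58 - 7*y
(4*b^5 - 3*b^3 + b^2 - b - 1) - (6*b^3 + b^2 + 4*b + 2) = 4*b^5 - 9*b^3 - 5*b - 3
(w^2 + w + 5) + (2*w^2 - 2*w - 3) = 3*w^2 - w + 2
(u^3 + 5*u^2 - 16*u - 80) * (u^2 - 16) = u^5 + 5*u^4 - 32*u^3 - 160*u^2 + 256*u + 1280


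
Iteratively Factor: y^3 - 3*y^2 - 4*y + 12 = (y + 2)*(y^2 - 5*y + 6) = (y - 3)*(y + 2)*(y - 2)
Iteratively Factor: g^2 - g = (g - 1)*(g)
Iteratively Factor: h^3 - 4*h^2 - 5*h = (h)*(h^2 - 4*h - 5) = h*(h - 5)*(h + 1)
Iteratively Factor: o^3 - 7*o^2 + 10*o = (o)*(o^2 - 7*o + 10) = o*(o - 5)*(o - 2)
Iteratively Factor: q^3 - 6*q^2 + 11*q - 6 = (q - 3)*(q^2 - 3*q + 2) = (q - 3)*(q - 1)*(q - 2)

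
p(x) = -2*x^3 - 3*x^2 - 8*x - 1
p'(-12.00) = -800.00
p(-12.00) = 3119.00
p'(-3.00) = -44.00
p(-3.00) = 50.00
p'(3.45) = -100.12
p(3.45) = -146.43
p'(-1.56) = -13.24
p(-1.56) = 11.77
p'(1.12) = -22.25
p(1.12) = -16.53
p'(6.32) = -285.57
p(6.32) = -676.26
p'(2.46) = -59.07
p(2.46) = -68.61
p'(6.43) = -294.65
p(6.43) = -708.17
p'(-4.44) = -99.64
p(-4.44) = 150.44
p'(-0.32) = -6.69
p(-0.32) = 1.32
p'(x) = -6*x^2 - 6*x - 8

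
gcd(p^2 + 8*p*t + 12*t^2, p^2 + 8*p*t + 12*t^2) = p^2 + 8*p*t + 12*t^2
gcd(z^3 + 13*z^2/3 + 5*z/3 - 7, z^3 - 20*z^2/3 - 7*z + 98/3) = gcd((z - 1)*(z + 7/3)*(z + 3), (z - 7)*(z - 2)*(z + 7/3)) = z + 7/3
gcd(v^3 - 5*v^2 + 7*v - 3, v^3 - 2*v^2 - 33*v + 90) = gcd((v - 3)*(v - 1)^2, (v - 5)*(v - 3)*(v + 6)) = v - 3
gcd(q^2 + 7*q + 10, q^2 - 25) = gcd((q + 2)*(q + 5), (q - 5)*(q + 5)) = q + 5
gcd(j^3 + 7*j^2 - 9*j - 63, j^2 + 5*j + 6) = j + 3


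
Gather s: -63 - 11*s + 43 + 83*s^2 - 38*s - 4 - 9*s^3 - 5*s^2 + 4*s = -9*s^3 + 78*s^2 - 45*s - 24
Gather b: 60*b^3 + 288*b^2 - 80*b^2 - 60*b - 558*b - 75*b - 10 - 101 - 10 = 60*b^3 + 208*b^2 - 693*b - 121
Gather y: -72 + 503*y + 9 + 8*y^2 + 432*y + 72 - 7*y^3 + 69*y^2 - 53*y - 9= -7*y^3 + 77*y^2 + 882*y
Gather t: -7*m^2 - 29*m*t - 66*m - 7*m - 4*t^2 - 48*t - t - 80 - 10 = -7*m^2 - 73*m - 4*t^2 + t*(-29*m - 49) - 90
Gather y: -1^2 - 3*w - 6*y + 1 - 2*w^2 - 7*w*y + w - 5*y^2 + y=-2*w^2 - 2*w - 5*y^2 + y*(-7*w - 5)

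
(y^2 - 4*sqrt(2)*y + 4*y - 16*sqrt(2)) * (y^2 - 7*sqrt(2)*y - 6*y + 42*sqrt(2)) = y^4 - 11*sqrt(2)*y^3 - 2*y^3 + 22*sqrt(2)*y^2 + 32*y^2 - 112*y + 264*sqrt(2)*y - 1344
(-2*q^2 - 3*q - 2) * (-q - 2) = 2*q^3 + 7*q^2 + 8*q + 4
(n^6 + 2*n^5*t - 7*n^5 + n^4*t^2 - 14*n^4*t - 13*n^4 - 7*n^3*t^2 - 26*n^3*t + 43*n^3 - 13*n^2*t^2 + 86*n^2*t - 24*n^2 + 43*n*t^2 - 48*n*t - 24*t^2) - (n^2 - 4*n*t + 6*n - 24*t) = n^6 + 2*n^5*t - 7*n^5 + n^4*t^2 - 14*n^4*t - 13*n^4 - 7*n^3*t^2 - 26*n^3*t + 43*n^3 - 13*n^2*t^2 + 86*n^2*t - 25*n^2 + 43*n*t^2 - 44*n*t - 6*n - 24*t^2 + 24*t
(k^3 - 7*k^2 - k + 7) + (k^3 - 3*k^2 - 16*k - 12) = 2*k^3 - 10*k^2 - 17*k - 5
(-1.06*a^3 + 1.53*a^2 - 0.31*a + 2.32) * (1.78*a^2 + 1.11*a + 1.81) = -1.8868*a^5 + 1.5468*a^4 - 0.7721*a^3 + 6.5548*a^2 + 2.0141*a + 4.1992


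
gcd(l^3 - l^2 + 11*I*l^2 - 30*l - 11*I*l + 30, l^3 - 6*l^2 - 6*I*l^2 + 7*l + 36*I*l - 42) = 1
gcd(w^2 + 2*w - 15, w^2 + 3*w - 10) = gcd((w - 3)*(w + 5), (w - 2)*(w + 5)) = w + 5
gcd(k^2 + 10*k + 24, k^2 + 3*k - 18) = k + 6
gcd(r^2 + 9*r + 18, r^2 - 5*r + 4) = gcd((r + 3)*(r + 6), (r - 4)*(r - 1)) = 1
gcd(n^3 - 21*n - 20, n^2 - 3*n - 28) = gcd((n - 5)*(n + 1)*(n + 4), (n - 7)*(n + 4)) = n + 4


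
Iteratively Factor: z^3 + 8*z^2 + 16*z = (z + 4)*(z^2 + 4*z) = z*(z + 4)*(z + 4)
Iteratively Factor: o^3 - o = (o + 1)*(o^2 - o) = o*(o + 1)*(o - 1)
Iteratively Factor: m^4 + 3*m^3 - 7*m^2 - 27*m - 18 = (m + 2)*(m^3 + m^2 - 9*m - 9) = (m - 3)*(m + 2)*(m^2 + 4*m + 3) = (m - 3)*(m + 2)*(m + 3)*(m + 1)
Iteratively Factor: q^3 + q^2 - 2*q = (q - 1)*(q^2 + 2*q) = (q - 1)*(q + 2)*(q)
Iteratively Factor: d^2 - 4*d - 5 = (d + 1)*(d - 5)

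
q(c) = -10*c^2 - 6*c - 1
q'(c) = -20*c - 6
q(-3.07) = -76.83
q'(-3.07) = 55.40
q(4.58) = -238.24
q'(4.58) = -97.60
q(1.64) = -37.74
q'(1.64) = -38.80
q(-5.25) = -245.12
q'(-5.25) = 99.00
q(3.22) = -124.00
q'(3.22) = -70.40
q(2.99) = -108.34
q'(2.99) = -65.80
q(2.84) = -98.70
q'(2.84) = -62.80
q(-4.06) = -141.48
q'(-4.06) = 75.20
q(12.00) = -1513.00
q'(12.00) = -246.00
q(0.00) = -1.00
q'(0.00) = -6.00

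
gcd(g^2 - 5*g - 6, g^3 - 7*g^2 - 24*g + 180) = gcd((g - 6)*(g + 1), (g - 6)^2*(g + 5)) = g - 6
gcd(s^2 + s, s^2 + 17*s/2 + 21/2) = 1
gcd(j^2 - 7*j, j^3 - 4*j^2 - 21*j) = j^2 - 7*j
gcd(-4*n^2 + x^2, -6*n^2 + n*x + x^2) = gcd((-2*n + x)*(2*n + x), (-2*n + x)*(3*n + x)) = -2*n + x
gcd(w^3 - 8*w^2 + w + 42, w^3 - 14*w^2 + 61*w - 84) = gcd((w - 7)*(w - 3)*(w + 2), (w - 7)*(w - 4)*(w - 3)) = w^2 - 10*w + 21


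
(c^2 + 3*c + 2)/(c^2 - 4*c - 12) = (c + 1)/(c - 6)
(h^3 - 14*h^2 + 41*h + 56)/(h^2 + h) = h - 15 + 56/h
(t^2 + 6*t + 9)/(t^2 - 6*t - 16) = (t^2 + 6*t + 9)/(t^2 - 6*t - 16)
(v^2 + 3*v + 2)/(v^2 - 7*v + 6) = (v^2 + 3*v + 2)/(v^2 - 7*v + 6)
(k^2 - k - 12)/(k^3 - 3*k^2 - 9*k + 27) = (k - 4)/(k^2 - 6*k + 9)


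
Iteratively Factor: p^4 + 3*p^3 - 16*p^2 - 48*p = (p)*(p^3 + 3*p^2 - 16*p - 48) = p*(p - 4)*(p^2 + 7*p + 12) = p*(p - 4)*(p + 3)*(p + 4)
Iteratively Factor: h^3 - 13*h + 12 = (h + 4)*(h^2 - 4*h + 3) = (h - 3)*(h + 4)*(h - 1)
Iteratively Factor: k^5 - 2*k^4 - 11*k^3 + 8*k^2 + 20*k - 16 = (k - 4)*(k^4 + 2*k^3 - 3*k^2 - 4*k + 4) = (k - 4)*(k - 1)*(k^3 + 3*k^2 - 4) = (k - 4)*(k - 1)^2*(k^2 + 4*k + 4) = (k - 4)*(k - 1)^2*(k + 2)*(k + 2)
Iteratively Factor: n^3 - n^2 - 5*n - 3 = (n + 1)*(n^2 - 2*n - 3) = (n - 3)*(n + 1)*(n + 1)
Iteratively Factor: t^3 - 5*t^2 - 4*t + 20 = (t - 5)*(t^2 - 4) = (t - 5)*(t - 2)*(t + 2)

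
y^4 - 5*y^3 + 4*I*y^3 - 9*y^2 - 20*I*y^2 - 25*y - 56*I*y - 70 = (y - 7)*(y + 2)*(y - I)*(y + 5*I)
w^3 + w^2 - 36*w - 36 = (w - 6)*(w + 1)*(w + 6)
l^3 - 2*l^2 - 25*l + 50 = (l - 5)*(l - 2)*(l + 5)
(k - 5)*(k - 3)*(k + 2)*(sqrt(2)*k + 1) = sqrt(2)*k^4 - 6*sqrt(2)*k^3 + k^3 - 6*k^2 - sqrt(2)*k^2 - k + 30*sqrt(2)*k + 30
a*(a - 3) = a^2 - 3*a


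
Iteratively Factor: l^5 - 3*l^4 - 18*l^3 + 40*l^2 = (l - 2)*(l^4 - l^3 - 20*l^2) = (l - 2)*(l + 4)*(l^3 - 5*l^2) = (l - 5)*(l - 2)*(l + 4)*(l^2) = l*(l - 5)*(l - 2)*(l + 4)*(l)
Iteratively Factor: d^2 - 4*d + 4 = (d - 2)*(d - 2)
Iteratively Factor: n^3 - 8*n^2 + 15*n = (n)*(n^2 - 8*n + 15) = n*(n - 5)*(n - 3)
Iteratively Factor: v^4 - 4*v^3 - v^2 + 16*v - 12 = (v - 3)*(v^3 - v^2 - 4*v + 4) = (v - 3)*(v + 2)*(v^2 - 3*v + 2) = (v - 3)*(v - 2)*(v + 2)*(v - 1)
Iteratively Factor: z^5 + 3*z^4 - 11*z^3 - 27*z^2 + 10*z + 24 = (z - 1)*(z^4 + 4*z^3 - 7*z^2 - 34*z - 24) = (z - 1)*(z + 4)*(z^3 - 7*z - 6) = (z - 1)*(z + 1)*(z + 4)*(z^2 - z - 6) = (z - 3)*(z - 1)*(z + 1)*(z + 4)*(z + 2)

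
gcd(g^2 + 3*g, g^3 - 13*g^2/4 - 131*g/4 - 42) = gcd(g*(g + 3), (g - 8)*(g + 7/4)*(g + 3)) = g + 3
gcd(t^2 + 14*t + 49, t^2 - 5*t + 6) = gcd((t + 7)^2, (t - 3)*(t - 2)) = 1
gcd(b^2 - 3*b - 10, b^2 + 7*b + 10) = b + 2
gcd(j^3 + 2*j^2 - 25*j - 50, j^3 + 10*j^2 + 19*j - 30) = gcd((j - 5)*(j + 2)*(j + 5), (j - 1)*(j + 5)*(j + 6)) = j + 5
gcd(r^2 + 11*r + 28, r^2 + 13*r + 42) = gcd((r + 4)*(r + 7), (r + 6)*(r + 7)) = r + 7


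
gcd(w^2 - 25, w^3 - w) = 1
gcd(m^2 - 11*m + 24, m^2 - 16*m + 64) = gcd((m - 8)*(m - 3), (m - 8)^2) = m - 8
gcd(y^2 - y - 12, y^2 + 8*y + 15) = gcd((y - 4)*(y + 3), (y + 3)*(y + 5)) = y + 3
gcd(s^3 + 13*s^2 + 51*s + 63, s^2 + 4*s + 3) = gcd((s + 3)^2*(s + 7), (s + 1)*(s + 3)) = s + 3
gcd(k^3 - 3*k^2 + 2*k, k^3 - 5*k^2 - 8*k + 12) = k - 1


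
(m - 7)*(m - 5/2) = m^2 - 19*m/2 + 35/2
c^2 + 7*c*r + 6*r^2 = (c + r)*(c + 6*r)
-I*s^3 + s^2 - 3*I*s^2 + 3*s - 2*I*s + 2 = (s + 2)*(s + I)*(-I*s - I)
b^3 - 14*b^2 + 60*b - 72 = (b - 6)^2*(b - 2)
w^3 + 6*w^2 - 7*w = w*(w - 1)*(w + 7)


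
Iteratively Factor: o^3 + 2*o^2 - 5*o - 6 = (o - 2)*(o^2 + 4*o + 3) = (o - 2)*(o + 1)*(o + 3)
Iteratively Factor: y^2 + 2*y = (y + 2)*(y)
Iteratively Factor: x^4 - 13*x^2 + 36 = (x - 2)*(x^3 + 2*x^2 - 9*x - 18) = (x - 2)*(x + 2)*(x^2 - 9) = (x - 2)*(x + 2)*(x + 3)*(x - 3)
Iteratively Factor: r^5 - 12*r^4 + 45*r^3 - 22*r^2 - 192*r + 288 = (r - 3)*(r^4 - 9*r^3 + 18*r^2 + 32*r - 96) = (r - 3)^2*(r^3 - 6*r^2 + 32) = (r - 3)^2*(r + 2)*(r^2 - 8*r + 16) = (r - 4)*(r - 3)^2*(r + 2)*(r - 4)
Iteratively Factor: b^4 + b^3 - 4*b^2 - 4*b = (b + 1)*(b^3 - 4*b) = (b - 2)*(b + 1)*(b^2 + 2*b) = b*(b - 2)*(b + 1)*(b + 2)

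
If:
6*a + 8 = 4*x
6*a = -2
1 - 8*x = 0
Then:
No Solution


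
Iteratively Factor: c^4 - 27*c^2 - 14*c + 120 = (c - 2)*(c^3 + 2*c^2 - 23*c - 60) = (c - 2)*(c + 4)*(c^2 - 2*c - 15) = (c - 2)*(c + 3)*(c + 4)*(c - 5)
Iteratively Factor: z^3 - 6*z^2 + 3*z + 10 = (z - 2)*(z^2 - 4*z - 5) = (z - 5)*(z - 2)*(z + 1)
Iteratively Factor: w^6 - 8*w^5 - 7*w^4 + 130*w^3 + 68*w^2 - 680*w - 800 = (w + 2)*(w^5 - 10*w^4 + 13*w^3 + 104*w^2 - 140*w - 400) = (w + 2)^2*(w^4 - 12*w^3 + 37*w^2 + 30*w - 200) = (w + 2)^3*(w^3 - 14*w^2 + 65*w - 100) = (w - 4)*(w + 2)^3*(w^2 - 10*w + 25) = (w - 5)*(w - 4)*(w + 2)^3*(w - 5)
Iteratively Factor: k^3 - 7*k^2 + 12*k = (k)*(k^2 - 7*k + 12) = k*(k - 4)*(k - 3)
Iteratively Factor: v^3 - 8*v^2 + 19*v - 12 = (v - 1)*(v^2 - 7*v + 12) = (v - 3)*(v - 1)*(v - 4)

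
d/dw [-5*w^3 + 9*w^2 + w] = -15*w^2 + 18*w + 1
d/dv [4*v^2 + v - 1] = 8*v + 1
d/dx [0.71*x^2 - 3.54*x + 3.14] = 1.42*x - 3.54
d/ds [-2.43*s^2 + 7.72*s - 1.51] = 7.72 - 4.86*s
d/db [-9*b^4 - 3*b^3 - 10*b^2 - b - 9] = -36*b^3 - 9*b^2 - 20*b - 1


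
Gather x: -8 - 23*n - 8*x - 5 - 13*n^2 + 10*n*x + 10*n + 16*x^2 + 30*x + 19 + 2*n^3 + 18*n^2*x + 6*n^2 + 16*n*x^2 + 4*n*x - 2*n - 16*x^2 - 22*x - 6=2*n^3 - 7*n^2 + 16*n*x^2 - 15*n + x*(18*n^2 + 14*n)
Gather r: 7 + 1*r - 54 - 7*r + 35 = -6*r - 12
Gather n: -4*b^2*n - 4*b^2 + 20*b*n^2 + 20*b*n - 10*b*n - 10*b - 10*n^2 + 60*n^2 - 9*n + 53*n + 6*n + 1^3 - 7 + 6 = -4*b^2 - 10*b + n^2*(20*b + 50) + n*(-4*b^2 + 10*b + 50)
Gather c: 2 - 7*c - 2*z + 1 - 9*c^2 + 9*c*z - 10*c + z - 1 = -9*c^2 + c*(9*z - 17) - z + 2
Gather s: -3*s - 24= -3*s - 24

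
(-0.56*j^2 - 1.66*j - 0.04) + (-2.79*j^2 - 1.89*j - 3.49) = -3.35*j^2 - 3.55*j - 3.53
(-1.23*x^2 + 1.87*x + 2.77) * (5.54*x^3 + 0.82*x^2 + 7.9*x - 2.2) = -6.8142*x^5 + 9.3512*x^4 + 7.1622*x^3 + 19.7504*x^2 + 17.769*x - 6.094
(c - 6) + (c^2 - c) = c^2 - 6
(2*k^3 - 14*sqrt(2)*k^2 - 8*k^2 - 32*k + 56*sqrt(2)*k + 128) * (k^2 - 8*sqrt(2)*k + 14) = 2*k^5 - 30*sqrt(2)*k^4 - 8*k^4 + 120*sqrt(2)*k^3 + 220*k^3 - 880*k^2 + 60*sqrt(2)*k^2 - 448*k - 240*sqrt(2)*k + 1792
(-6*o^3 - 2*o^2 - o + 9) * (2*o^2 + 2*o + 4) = -12*o^5 - 16*o^4 - 30*o^3 + 8*o^2 + 14*o + 36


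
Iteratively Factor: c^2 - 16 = (c + 4)*(c - 4)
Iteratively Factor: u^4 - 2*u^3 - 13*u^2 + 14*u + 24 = (u - 2)*(u^3 - 13*u - 12) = (u - 2)*(u + 3)*(u^2 - 3*u - 4) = (u - 4)*(u - 2)*(u + 3)*(u + 1)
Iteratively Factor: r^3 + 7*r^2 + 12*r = (r + 3)*(r^2 + 4*r) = r*(r + 3)*(r + 4)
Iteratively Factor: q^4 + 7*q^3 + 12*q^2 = (q)*(q^3 + 7*q^2 + 12*q) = q*(q + 3)*(q^2 + 4*q) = q^2*(q + 3)*(q + 4)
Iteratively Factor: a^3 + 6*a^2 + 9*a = (a + 3)*(a^2 + 3*a) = a*(a + 3)*(a + 3)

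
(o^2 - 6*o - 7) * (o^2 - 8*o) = o^4 - 14*o^3 + 41*o^2 + 56*o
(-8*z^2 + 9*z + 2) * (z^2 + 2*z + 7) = -8*z^4 - 7*z^3 - 36*z^2 + 67*z + 14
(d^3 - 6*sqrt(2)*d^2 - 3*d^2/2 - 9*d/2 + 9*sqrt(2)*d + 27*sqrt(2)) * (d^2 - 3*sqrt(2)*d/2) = d^5 - 15*sqrt(2)*d^4/2 - 3*d^4/2 + 27*d^3/2 + 45*sqrt(2)*d^3/4 - 27*d^2 + 135*sqrt(2)*d^2/4 - 81*d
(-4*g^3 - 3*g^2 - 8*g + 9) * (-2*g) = 8*g^4 + 6*g^3 + 16*g^2 - 18*g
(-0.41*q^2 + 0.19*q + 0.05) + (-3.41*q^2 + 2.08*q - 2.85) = -3.82*q^2 + 2.27*q - 2.8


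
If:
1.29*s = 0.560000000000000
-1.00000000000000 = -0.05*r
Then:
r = 20.00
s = 0.43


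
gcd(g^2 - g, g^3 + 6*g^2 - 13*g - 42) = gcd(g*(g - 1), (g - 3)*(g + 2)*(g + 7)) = 1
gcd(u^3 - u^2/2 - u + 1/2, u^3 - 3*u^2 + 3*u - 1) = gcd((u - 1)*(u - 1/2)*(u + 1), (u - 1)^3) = u - 1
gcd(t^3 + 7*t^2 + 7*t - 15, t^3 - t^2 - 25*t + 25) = t^2 + 4*t - 5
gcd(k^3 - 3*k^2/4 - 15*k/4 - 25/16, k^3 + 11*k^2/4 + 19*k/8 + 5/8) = k^2 + 7*k/4 + 5/8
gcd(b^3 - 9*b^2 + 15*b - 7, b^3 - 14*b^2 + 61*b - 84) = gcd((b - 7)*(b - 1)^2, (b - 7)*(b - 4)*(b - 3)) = b - 7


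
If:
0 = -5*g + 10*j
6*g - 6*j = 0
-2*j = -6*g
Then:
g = 0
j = 0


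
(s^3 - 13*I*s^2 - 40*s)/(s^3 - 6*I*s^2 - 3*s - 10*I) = s*(s - 8*I)/(s^2 - I*s + 2)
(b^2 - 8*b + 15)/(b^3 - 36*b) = (b^2 - 8*b + 15)/(b*(b^2 - 36))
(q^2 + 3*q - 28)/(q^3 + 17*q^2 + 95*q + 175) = (q - 4)/(q^2 + 10*q + 25)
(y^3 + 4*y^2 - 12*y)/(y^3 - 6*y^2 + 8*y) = (y + 6)/(y - 4)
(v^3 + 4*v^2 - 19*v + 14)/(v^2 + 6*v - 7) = v - 2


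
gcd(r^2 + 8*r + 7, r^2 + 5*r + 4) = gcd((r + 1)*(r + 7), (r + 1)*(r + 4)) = r + 1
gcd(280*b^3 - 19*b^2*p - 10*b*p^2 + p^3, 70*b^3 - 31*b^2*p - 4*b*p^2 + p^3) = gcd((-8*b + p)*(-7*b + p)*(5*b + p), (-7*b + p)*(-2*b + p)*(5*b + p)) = -35*b^2 - 2*b*p + p^2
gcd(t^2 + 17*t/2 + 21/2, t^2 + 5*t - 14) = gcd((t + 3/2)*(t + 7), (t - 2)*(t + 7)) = t + 7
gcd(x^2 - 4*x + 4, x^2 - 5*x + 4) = 1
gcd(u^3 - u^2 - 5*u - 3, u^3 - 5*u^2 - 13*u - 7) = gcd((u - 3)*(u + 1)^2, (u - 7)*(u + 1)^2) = u^2 + 2*u + 1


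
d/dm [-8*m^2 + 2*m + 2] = 2 - 16*m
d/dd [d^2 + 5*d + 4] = 2*d + 5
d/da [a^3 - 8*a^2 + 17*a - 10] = 3*a^2 - 16*a + 17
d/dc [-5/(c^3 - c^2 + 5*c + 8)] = 5*(3*c^2 - 2*c + 5)/(c^3 - c^2 + 5*c + 8)^2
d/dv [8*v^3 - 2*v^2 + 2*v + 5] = 24*v^2 - 4*v + 2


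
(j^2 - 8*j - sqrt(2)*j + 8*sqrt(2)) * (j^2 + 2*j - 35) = j^4 - 6*j^3 - sqrt(2)*j^3 - 51*j^2 + 6*sqrt(2)*j^2 + 51*sqrt(2)*j + 280*j - 280*sqrt(2)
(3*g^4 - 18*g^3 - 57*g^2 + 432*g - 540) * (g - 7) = 3*g^5 - 39*g^4 + 69*g^3 + 831*g^2 - 3564*g + 3780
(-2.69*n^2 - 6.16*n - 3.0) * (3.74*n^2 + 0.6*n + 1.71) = -10.0606*n^4 - 24.6524*n^3 - 19.5159*n^2 - 12.3336*n - 5.13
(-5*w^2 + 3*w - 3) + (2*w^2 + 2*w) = -3*w^2 + 5*w - 3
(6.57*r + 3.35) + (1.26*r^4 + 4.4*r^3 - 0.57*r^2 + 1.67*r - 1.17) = 1.26*r^4 + 4.4*r^3 - 0.57*r^2 + 8.24*r + 2.18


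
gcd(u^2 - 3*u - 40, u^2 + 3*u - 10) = u + 5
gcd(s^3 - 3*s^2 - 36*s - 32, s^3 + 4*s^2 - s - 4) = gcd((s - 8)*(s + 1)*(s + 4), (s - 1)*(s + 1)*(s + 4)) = s^2 + 5*s + 4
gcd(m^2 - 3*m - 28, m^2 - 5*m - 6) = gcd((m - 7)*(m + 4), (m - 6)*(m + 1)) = 1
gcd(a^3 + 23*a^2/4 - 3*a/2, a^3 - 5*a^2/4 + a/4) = a^2 - a/4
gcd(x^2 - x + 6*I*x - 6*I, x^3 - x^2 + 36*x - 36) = x^2 + x*(-1 + 6*I) - 6*I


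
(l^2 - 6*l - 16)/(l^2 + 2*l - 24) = (l^2 - 6*l - 16)/(l^2 + 2*l - 24)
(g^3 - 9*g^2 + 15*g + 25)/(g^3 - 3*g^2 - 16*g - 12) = (g^2 - 10*g + 25)/(g^2 - 4*g - 12)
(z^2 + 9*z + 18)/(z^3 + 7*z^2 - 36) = 1/(z - 2)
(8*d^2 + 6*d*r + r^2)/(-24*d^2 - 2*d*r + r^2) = (2*d + r)/(-6*d + r)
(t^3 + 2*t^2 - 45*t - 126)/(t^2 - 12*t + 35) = (t^2 + 9*t + 18)/(t - 5)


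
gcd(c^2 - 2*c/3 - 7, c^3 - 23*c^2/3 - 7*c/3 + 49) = c^2 - 2*c/3 - 7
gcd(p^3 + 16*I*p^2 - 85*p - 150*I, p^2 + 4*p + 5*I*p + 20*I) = p + 5*I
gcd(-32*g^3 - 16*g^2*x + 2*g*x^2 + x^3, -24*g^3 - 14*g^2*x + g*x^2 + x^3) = -8*g^2 - 2*g*x + x^2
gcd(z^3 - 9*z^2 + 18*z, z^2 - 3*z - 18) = z - 6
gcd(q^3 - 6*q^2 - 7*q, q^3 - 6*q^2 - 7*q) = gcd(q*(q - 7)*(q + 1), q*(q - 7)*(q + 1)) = q^3 - 6*q^2 - 7*q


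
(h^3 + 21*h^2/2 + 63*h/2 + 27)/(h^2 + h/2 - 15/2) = (2*h^2 + 15*h + 18)/(2*h - 5)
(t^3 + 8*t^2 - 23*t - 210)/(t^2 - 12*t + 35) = (t^2 + 13*t + 42)/(t - 7)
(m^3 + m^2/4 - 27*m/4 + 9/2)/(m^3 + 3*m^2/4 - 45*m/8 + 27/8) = 2*(m - 2)/(2*m - 3)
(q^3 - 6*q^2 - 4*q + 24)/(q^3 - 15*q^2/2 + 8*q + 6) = 2*(q + 2)/(2*q + 1)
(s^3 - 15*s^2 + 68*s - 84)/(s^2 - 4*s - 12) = (s^2 - 9*s + 14)/(s + 2)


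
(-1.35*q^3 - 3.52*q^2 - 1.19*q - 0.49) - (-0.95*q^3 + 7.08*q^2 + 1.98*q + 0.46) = -0.4*q^3 - 10.6*q^2 - 3.17*q - 0.95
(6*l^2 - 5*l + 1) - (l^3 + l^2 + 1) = -l^3 + 5*l^2 - 5*l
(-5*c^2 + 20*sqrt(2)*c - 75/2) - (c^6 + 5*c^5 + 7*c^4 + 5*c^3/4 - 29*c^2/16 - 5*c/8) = -c^6 - 5*c^5 - 7*c^4 - 5*c^3/4 - 51*c^2/16 + 5*c/8 + 20*sqrt(2)*c - 75/2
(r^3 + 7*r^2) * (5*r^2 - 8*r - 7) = 5*r^5 + 27*r^4 - 63*r^3 - 49*r^2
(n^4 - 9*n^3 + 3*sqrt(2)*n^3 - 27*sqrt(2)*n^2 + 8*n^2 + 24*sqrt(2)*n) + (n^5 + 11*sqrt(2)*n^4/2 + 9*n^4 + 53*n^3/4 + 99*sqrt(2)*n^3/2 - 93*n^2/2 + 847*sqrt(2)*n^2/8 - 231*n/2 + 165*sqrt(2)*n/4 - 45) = n^5 + 11*sqrt(2)*n^4/2 + 10*n^4 + 17*n^3/4 + 105*sqrt(2)*n^3/2 - 77*n^2/2 + 631*sqrt(2)*n^2/8 - 231*n/2 + 261*sqrt(2)*n/4 - 45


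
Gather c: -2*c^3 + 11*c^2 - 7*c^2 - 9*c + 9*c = -2*c^3 + 4*c^2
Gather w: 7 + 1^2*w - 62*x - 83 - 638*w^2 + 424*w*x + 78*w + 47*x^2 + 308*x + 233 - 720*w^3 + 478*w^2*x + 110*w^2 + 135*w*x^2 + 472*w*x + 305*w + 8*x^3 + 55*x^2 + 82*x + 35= -720*w^3 + w^2*(478*x - 528) + w*(135*x^2 + 896*x + 384) + 8*x^3 + 102*x^2 + 328*x + 192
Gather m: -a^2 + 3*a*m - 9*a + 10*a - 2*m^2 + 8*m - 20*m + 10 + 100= -a^2 + a - 2*m^2 + m*(3*a - 12) + 110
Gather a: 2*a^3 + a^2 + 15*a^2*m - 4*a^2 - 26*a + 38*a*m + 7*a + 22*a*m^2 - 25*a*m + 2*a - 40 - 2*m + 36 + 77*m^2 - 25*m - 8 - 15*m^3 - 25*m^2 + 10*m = 2*a^3 + a^2*(15*m - 3) + a*(22*m^2 + 13*m - 17) - 15*m^3 + 52*m^2 - 17*m - 12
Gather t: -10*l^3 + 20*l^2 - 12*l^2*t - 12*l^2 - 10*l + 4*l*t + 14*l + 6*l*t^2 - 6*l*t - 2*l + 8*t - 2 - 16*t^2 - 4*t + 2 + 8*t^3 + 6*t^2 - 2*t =-10*l^3 + 8*l^2 + 2*l + 8*t^3 + t^2*(6*l - 10) + t*(-12*l^2 - 2*l + 2)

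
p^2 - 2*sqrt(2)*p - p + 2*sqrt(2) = (p - 1)*(p - 2*sqrt(2))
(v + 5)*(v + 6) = v^2 + 11*v + 30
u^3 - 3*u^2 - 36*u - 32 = (u - 8)*(u + 1)*(u + 4)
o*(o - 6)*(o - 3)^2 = o^4 - 12*o^3 + 45*o^2 - 54*o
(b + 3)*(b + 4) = b^2 + 7*b + 12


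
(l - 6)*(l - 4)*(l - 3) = l^3 - 13*l^2 + 54*l - 72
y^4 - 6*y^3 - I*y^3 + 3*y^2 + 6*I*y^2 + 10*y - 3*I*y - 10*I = (y - 5)*(y - 2)*(y + 1)*(y - I)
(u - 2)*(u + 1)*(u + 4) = u^3 + 3*u^2 - 6*u - 8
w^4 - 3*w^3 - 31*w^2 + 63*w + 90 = (w - 6)*(w - 3)*(w + 1)*(w + 5)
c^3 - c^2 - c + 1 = (c - 1)^2*(c + 1)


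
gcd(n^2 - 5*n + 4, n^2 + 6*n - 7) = n - 1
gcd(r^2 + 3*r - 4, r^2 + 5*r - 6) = r - 1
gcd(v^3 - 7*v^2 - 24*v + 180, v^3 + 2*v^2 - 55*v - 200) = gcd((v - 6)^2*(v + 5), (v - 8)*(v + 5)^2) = v + 5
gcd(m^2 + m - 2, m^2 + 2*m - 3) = m - 1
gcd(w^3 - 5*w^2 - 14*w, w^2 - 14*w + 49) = w - 7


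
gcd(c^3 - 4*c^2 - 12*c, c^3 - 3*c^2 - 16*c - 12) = c^2 - 4*c - 12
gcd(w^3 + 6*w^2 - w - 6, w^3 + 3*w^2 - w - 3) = w^2 - 1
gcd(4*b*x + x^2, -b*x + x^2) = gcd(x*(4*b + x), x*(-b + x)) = x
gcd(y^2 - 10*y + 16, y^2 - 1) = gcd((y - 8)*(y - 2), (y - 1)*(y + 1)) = 1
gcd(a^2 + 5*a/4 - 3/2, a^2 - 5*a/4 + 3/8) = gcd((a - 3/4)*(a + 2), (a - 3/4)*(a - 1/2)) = a - 3/4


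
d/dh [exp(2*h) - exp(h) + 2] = (2*exp(h) - 1)*exp(h)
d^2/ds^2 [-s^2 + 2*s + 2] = -2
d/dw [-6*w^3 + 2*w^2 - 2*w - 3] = -18*w^2 + 4*w - 2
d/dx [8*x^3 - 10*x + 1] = 24*x^2 - 10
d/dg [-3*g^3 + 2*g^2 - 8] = g*(4 - 9*g)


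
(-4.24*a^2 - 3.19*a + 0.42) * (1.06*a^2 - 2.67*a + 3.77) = -4.4944*a^4 + 7.9394*a^3 - 7.0223*a^2 - 13.1477*a + 1.5834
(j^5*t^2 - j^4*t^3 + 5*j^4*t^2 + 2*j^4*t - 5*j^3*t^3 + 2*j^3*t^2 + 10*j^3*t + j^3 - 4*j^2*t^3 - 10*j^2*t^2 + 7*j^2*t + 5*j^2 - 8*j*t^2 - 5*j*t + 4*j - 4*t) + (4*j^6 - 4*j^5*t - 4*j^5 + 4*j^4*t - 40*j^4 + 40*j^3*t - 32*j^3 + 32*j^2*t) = 4*j^6 + j^5*t^2 - 4*j^5*t - 4*j^5 - j^4*t^3 + 5*j^4*t^2 + 6*j^4*t - 40*j^4 - 5*j^3*t^3 + 2*j^3*t^2 + 50*j^3*t - 31*j^3 - 4*j^2*t^3 - 10*j^2*t^2 + 39*j^2*t + 5*j^2 - 8*j*t^2 - 5*j*t + 4*j - 4*t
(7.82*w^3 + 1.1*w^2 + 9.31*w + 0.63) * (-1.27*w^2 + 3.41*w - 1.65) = -9.9314*w^5 + 25.2692*w^4 - 20.9757*w^3 + 29.132*w^2 - 13.2132*w - 1.0395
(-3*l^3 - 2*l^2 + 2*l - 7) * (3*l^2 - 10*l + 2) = -9*l^5 + 24*l^4 + 20*l^3 - 45*l^2 + 74*l - 14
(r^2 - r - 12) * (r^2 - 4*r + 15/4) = r^4 - 5*r^3 - 17*r^2/4 + 177*r/4 - 45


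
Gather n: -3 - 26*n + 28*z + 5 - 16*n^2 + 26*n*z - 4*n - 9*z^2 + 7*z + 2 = -16*n^2 + n*(26*z - 30) - 9*z^2 + 35*z + 4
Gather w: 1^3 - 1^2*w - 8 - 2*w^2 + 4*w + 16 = -2*w^2 + 3*w + 9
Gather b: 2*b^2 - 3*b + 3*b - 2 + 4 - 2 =2*b^2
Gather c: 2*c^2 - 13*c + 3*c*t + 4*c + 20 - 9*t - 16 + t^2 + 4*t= 2*c^2 + c*(3*t - 9) + t^2 - 5*t + 4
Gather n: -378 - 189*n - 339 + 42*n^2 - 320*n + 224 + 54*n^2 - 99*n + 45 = 96*n^2 - 608*n - 448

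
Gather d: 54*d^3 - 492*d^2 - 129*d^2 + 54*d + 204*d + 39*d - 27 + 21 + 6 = 54*d^3 - 621*d^2 + 297*d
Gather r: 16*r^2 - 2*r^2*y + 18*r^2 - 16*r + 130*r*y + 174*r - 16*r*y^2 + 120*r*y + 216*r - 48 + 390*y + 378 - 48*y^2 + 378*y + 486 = r^2*(34 - 2*y) + r*(-16*y^2 + 250*y + 374) - 48*y^2 + 768*y + 816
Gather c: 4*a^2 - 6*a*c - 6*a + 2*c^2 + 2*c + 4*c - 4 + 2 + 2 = 4*a^2 - 6*a + 2*c^2 + c*(6 - 6*a)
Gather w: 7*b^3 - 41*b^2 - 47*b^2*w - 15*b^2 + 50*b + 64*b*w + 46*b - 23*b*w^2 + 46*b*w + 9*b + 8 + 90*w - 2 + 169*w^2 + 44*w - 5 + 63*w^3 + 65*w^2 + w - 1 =7*b^3 - 56*b^2 + 105*b + 63*w^3 + w^2*(234 - 23*b) + w*(-47*b^2 + 110*b + 135)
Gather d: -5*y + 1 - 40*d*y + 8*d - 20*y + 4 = d*(8 - 40*y) - 25*y + 5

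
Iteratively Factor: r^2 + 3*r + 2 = (r + 2)*(r + 1)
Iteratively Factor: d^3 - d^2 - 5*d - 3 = (d + 1)*(d^2 - 2*d - 3) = (d + 1)^2*(d - 3)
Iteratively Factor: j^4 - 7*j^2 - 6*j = (j - 3)*(j^3 + 3*j^2 + 2*j) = (j - 3)*(j + 2)*(j^2 + j) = j*(j - 3)*(j + 2)*(j + 1)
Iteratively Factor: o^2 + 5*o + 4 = (o + 4)*(o + 1)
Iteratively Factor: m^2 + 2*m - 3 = (m + 3)*(m - 1)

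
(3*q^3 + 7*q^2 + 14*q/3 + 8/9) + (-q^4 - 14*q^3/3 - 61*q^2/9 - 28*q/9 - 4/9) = -q^4 - 5*q^3/3 + 2*q^2/9 + 14*q/9 + 4/9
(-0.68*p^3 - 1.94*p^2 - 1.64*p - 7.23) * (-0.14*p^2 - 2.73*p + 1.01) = 0.0952*p^5 + 2.128*p^4 + 4.839*p^3 + 3.53*p^2 + 18.0815*p - 7.3023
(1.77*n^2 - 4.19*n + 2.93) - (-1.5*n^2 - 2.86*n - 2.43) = 3.27*n^2 - 1.33*n + 5.36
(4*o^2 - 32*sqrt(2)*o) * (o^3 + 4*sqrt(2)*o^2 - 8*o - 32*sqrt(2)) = 4*o^5 - 16*sqrt(2)*o^4 - 288*o^3 + 128*sqrt(2)*o^2 + 2048*o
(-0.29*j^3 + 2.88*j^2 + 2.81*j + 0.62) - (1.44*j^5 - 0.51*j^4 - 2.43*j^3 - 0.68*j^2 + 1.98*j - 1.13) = -1.44*j^5 + 0.51*j^4 + 2.14*j^3 + 3.56*j^2 + 0.83*j + 1.75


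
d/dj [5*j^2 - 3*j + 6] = 10*j - 3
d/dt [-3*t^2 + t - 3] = 1 - 6*t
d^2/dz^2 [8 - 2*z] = 0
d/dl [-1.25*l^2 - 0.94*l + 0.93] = -2.5*l - 0.94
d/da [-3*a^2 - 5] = -6*a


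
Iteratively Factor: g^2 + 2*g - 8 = (g + 4)*(g - 2)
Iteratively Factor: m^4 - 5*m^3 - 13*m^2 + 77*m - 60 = (m - 5)*(m^3 - 13*m + 12) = (m - 5)*(m + 4)*(m^2 - 4*m + 3) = (m - 5)*(m - 1)*(m + 4)*(m - 3)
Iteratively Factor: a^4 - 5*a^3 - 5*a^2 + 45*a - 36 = (a - 4)*(a^3 - a^2 - 9*a + 9) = (a - 4)*(a - 1)*(a^2 - 9) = (a - 4)*(a - 1)*(a + 3)*(a - 3)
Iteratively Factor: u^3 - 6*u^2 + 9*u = (u - 3)*(u^2 - 3*u) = u*(u - 3)*(u - 3)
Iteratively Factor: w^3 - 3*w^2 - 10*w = (w + 2)*(w^2 - 5*w) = w*(w + 2)*(w - 5)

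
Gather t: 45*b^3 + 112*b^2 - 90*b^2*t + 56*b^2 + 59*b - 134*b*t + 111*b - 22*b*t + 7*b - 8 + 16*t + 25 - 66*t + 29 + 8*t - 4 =45*b^3 + 168*b^2 + 177*b + t*(-90*b^2 - 156*b - 42) + 42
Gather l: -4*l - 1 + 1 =-4*l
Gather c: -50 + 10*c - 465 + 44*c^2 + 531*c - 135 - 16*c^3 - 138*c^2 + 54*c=-16*c^3 - 94*c^2 + 595*c - 650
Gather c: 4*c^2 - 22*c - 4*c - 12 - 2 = 4*c^2 - 26*c - 14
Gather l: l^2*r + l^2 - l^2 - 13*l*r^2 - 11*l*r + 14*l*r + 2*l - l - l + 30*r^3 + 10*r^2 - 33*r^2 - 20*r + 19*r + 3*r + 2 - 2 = l^2*r + l*(-13*r^2 + 3*r) + 30*r^3 - 23*r^2 + 2*r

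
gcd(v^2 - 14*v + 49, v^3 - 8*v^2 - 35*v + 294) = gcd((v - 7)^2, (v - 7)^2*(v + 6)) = v^2 - 14*v + 49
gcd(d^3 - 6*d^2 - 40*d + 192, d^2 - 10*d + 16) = d - 8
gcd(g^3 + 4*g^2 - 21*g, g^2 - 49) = g + 7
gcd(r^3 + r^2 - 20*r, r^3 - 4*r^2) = r^2 - 4*r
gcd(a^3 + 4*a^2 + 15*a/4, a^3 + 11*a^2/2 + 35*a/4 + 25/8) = a + 5/2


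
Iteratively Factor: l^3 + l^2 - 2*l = (l - 1)*(l^2 + 2*l) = (l - 1)*(l + 2)*(l)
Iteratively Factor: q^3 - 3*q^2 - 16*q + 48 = (q + 4)*(q^2 - 7*q + 12) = (q - 3)*(q + 4)*(q - 4)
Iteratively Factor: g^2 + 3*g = (g)*(g + 3)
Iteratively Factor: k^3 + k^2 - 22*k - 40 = (k - 5)*(k^2 + 6*k + 8) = (k - 5)*(k + 2)*(k + 4)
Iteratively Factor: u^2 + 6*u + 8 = (u + 4)*(u + 2)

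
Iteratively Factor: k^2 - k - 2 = (k - 2)*(k + 1)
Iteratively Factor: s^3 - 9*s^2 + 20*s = (s - 4)*(s^2 - 5*s) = (s - 5)*(s - 4)*(s)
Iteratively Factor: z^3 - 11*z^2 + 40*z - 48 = (z - 4)*(z^2 - 7*z + 12) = (z - 4)*(z - 3)*(z - 4)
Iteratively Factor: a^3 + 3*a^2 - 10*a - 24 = (a + 2)*(a^2 + a - 12) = (a - 3)*(a + 2)*(a + 4)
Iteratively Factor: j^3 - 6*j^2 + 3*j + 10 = (j - 5)*(j^2 - j - 2) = (j - 5)*(j + 1)*(j - 2)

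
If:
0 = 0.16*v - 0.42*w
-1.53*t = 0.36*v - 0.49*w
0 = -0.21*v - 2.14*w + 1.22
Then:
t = -0.13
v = 1.19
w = 0.45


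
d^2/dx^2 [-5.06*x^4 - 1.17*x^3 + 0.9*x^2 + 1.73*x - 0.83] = -60.72*x^2 - 7.02*x + 1.8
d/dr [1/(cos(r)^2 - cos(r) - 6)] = (2*cos(r) - 1)*sin(r)/(sin(r)^2 + cos(r) + 5)^2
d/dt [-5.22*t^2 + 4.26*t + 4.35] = 4.26 - 10.44*t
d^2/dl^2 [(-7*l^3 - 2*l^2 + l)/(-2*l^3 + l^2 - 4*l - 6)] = 2*(22*l^6 - 180*l^5 - 546*l^4 + l^3 + 612*l^2 + 738*l + 96)/(8*l^9 - 12*l^8 + 54*l^7 + 23*l^6 + 36*l^5 + 258*l^4 + 136*l^3 + 180*l^2 + 432*l + 216)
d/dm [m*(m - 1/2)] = 2*m - 1/2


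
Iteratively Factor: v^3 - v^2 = (v)*(v^2 - v) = v^2*(v - 1)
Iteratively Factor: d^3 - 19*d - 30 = (d + 2)*(d^2 - 2*d - 15) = (d + 2)*(d + 3)*(d - 5)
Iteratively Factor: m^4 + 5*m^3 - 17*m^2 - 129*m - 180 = (m - 5)*(m^3 + 10*m^2 + 33*m + 36) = (m - 5)*(m + 4)*(m^2 + 6*m + 9) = (m - 5)*(m + 3)*(m + 4)*(m + 3)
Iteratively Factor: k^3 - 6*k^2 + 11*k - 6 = (k - 2)*(k^2 - 4*k + 3) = (k - 2)*(k - 1)*(k - 3)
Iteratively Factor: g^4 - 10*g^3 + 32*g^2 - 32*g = (g)*(g^3 - 10*g^2 + 32*g - 32) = g*(g - 4)*(g^2 - 6*g + 8) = g*(g - 4)*(g - 2)*(g - 4)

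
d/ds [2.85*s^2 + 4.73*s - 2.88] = 5.7*s + 4.73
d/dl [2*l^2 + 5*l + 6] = 4*l + 5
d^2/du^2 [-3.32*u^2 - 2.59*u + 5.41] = -6.64000000000000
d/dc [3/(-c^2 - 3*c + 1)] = 3*(2*c + 3)/(c^2 + 3*c - 1)^2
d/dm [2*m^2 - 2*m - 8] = 4*m - 2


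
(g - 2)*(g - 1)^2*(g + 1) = g^4 - 3*g^3 + g^2 + 3*g - 2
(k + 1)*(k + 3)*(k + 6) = k^3 + 10*k^2 + 27*k + 18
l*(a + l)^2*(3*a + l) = 3*a^3*l + 7*a^2*l^2 + 5*a*l^3 + l^4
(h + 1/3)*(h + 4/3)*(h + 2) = h^3 + 11*h^2/3 + 34*h/9 + 8/9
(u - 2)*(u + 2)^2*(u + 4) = u^4 + 6*u^3 + 4*u^2 - 24*u - 32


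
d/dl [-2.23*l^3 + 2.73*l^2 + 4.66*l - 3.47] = -6.69*l^2 + 5.46*l + 4.66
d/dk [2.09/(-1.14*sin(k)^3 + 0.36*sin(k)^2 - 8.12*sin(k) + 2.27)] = (7.1478*sin(k)^2 - 1.5048*sin(k) + 16.9708)*cos(k)/(1.14*sin(k)^3 - 0.36*sin(k)^2 + 8.12*sin(k) - 2.27)^2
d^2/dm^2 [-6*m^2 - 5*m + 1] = -12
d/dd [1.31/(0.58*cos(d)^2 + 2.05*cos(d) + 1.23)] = (1.5196*cos(d) + 2.6855)*sin(d)/(0.58*cos(d)^2 + 2.05*cos(d) + 1.23)^2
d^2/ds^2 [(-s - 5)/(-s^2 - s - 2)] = 2*(-3*(s + 2)*(s^2 + s + 2) + (s + 5)*(2*s + 1)^2)/(s^2 + s + 2)^3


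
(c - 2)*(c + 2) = c^2 - 4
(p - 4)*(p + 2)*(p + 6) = p^3 + 4*p^2 - 20*p - 48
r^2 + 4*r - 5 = (r - 1)*(r + 5)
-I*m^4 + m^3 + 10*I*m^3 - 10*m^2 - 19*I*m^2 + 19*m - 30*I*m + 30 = (m - 6)*(m - 5)*(m + I)*(-I*m - I)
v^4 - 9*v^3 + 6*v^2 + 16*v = v*(v - 8)*(v - 2)*(v + 1)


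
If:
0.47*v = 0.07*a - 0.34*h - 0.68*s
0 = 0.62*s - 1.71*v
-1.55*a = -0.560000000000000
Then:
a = 0.36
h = 0.0743833017077799 - 6.89848197343454*v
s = 2.75806451612903*v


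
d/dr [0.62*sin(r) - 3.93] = 0.62*cos(r)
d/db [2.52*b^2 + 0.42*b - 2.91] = 5.04*b + 0.42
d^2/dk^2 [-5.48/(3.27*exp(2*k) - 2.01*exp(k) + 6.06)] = (-5.48*(6.54*exp(k) - 2.01)*(13.08*exp(k) - 4.02)*exp(k) + (71.6784*exp(k) - 11.0148)*(3.27*exp(2*k) - 2.01*exp(k) + 6.06))*exp(k)/(3.27*exp(2*k) - 2.01*exp(k) + 6.06)^3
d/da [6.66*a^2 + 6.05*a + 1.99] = 13.32*a + 6.05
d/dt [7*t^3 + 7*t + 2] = 21*t^2 + 7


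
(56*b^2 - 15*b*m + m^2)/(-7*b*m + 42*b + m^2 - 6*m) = (-8*b + m)/(m - 6)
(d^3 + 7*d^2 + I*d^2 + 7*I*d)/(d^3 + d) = (d + 7)/(d - I)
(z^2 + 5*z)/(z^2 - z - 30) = z/(z - 6)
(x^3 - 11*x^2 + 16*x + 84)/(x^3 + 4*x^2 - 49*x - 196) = (x^2 - 4*x - 12)/(x^2 + 11*x + 28)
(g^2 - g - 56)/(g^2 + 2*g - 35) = (g - 8)/(g - 5)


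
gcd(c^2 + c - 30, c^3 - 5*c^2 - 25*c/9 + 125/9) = c - 5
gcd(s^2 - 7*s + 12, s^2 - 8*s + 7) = 1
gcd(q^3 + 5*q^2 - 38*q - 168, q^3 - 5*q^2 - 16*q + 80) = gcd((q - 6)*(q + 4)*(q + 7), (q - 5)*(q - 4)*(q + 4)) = q + 4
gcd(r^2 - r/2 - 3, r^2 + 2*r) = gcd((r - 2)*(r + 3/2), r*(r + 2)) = 1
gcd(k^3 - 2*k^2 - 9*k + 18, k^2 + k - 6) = k^2 + k - 6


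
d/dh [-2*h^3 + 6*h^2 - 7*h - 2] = -6*h^2 + 12*h - 7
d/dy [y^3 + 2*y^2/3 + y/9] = 3*y^2 + 4*y/3 + 1/9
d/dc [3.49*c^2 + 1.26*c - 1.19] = 6.98*c + 1.26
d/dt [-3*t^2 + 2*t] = 2 - 6*t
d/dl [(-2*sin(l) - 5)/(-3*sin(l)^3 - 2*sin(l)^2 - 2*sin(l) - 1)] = -(12*sin(l)^3 + 49*sin(l)^2 + 20*sin(l) + 8)*cos(l)/(3*sin(l)^3 + 2*sin(l)^2 + 2*sin(l) + 1)^2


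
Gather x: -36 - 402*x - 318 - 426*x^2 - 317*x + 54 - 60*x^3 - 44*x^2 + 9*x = -60*x^3 - 470*x^2 - 710*x - 300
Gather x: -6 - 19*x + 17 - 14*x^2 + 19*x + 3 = 14 - 14*x^2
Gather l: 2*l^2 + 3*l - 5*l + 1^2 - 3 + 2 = 2*l^2 - 2*l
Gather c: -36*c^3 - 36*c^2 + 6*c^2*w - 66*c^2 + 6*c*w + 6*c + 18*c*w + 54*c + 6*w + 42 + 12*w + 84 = -36*c^3 + c^2*(6*w - 102) + c*(24*w + 60) + 18*w + 126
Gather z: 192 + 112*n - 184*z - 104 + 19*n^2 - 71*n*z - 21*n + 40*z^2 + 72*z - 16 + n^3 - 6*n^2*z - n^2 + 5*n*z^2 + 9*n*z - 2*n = n^3 + 18*n^2 + 89*n + z^2*(5*n + 40) + z*(-6*n^2 - 62*n - 112) + 72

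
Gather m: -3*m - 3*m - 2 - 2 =-6*m - 4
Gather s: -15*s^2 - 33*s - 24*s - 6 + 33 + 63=-15*s^2 - 57*s + 90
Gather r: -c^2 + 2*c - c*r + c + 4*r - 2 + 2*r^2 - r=-c^2 + 3*c + 2*r^2 + r*(3 - c) - 2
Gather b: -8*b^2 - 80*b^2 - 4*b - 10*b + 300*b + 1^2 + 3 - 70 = -88*b^2 + 286*b - 66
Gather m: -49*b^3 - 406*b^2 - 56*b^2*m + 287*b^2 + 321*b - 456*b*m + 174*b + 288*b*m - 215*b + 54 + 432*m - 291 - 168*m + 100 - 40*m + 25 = -49*b^3 - 119*b^2 + 280*b + m*(-56*b^2 - 168*b + 224) - 112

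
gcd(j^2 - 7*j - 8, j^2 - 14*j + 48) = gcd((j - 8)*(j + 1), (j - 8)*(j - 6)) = j - 8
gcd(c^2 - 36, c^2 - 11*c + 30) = c - 6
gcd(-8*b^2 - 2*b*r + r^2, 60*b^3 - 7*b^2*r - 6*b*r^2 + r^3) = -4*b + r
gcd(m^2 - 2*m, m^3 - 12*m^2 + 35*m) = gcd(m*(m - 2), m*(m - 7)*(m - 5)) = m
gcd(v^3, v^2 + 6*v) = v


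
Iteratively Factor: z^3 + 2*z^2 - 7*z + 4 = (z + 4)*(z^2 - 2*z + 1) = (z - 1)*(z + 4)*(z - 1)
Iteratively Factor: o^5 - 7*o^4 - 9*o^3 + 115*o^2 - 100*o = (o)*(o^4 - 7*o^3 - 9*o^2 + 115*o - 100) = o*(o - 5)*(o^3 - 2*o^2 - 19*o + 20) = o*(o - 5)*(o - 1)*(o^2 - o - 20) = o*(o - 5)*(o - 1)*(o + 4)*(o - 5)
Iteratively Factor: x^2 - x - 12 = (x + 3)*(x - 4)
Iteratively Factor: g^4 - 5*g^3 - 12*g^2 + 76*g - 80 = (g + 4)*(g^3 - 9*g^2 + 24*g - 20) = (g - 2)*(g + 4)*(g^2 - 7*g + 10) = (g - 5)*(g - 2)*(g + 4)*(g - 2)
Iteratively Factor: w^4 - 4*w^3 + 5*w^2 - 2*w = (w)*(w^3 - 4*w^2 + 5*w - 2) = w*(w - 1)*(w^2 - 3*w + 2) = w*(w - 1)^2*(w - 2)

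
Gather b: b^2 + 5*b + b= b^2 + 6*b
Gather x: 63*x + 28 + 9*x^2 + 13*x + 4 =9*x^2 + 76*x + 32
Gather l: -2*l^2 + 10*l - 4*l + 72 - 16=-2*l^2 + 6*l + 56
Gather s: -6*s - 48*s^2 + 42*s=-48*s^2 + 36*s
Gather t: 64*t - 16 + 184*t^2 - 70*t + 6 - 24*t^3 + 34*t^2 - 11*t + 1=-24*t^3 + 218*t^2 - 17*t - 9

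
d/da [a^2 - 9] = 2*a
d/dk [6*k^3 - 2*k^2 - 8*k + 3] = 18*k^2 - 4*k - 8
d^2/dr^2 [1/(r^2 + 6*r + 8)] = 2*(-r^2 - 6*r + 4*(r + 3)^2 - 8)/(r^2 + 6*r + 8)^3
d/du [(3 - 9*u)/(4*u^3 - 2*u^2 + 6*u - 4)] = 3*(12*u^3 - 9*u^2 + 2*u + 3)/(2*(4*u^6 - 4*u^5 + 13*u^4 - 14*u^3 + 13*u^2 - 12*u + 4))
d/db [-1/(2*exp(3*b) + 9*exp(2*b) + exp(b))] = (6*exp(2*b) + 18*exp(b) + 1)*exp(-b)/(2*exp(2*b) + 9*exp(b) + 1)^2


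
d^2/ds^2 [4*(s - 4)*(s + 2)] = 8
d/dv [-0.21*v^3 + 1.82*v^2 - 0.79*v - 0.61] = -0.63*v^2 + 3.64*v - 0.79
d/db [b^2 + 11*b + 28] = 2*b + 11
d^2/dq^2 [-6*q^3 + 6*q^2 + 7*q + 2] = 12 - 36*q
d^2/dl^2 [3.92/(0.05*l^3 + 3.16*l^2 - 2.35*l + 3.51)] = (-(1.176*l + 24.7744)*(0.05*l^3 + 3.16*l^2 - 2.35*l + 3.51) + 3.92*(0.15*l^2 + 6.32*l - 2.35)*(0.3*l^2 + 12.64*l - 4.7))/(0.05*l^3 + 3.16*l^2 - 2.35*l + 3.51)^3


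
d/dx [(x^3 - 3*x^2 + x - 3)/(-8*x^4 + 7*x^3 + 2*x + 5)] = ((3*x^2 - 6*x + 1)*(-8*x^4 + 7*x^3 + 2*x + 5) - (-32*x^3 + 21*x^2 + 2)*(x^3 - 3*x^2 + x - 3))/(-8*x^4 + 7*x^3 + 2*x + 5)^2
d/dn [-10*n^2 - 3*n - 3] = -20*n - 3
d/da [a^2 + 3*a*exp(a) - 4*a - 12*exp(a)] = 3*a*exp(a) + 2*a - 9*exp(a) - 4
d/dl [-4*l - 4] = -4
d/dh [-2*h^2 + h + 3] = 1 - 4*h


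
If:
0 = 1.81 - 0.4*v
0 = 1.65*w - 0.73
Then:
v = 4.52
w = 0.44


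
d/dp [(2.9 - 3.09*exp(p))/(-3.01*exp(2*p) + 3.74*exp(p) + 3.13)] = (-9.3009*exp(2*p) + 17.458*exp(p) - 20.5177)*exp(p)/(9.0601*exp(4*p) - 22.5148*exp(3*p) - 4.855*exp(2*p) + 23.4124*exp(p) + 9.7969)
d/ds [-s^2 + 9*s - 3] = 9 - 2*s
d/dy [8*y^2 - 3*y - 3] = 16*y - 3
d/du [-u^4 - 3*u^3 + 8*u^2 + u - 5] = -4*u^3 - 9*u^2 + 16*u + 1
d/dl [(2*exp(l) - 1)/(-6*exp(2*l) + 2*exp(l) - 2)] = (6*exp(2*l) - 6*exp(l) - 1)*exp(l)/(2*(9*exp(4*l) - 6*exp(3*l) + 7*exp(2*l) - 2*exp(l) + 1))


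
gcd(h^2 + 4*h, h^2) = h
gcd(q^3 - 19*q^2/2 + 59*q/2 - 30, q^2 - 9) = q - 3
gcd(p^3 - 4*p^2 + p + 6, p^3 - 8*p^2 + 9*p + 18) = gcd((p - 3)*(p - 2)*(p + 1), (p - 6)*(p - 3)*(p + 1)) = p^2 - 2*p - 3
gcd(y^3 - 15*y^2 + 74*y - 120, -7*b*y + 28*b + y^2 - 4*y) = y - 4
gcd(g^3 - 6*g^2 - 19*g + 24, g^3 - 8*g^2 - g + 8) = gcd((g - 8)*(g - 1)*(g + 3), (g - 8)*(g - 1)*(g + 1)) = g^2 - 9*g + 8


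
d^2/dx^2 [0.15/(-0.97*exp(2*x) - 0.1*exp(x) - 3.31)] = ((0.582*exp(x) + 0.015)*(0.97*exp(2*x) + 0.1*exp(x) + 3.31) - 0.15*(1.94*exp(x) + 0.1)*(3.88*exp(x) + 0.2)*exp(x))*exp(x)/(0.97*exp(2*x) + 0.1*exp(x) + 3.31)^3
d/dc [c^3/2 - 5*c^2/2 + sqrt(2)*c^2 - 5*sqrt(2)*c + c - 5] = 3*c^2/2 - 5*c + 2*sqrt(2)*c - 5*sqrt(2) + 1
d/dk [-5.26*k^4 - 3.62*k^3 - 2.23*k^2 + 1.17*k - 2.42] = -21.04*k^3 - 10.86*k^2 - 4.46*k + 1.17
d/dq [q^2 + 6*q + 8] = 2*q + 6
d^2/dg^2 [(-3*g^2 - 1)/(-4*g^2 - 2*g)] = (-6*g^3 + 12*g^2 + 6*g + 1)/(g^3*(8*g^3 + 12*g^2 + 6*g + 1))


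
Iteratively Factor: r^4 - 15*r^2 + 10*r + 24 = (r + 1)*(r^3 - r^2 - 14*r + 24) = (r - 2)*(r + 1)*(r^2 + r - 12) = (r - 2)*(r + 1)*(r + 4)*(r - 3)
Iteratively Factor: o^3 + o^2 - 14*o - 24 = (o + 2)*(o^2 - o - 12) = (o + 2)*(o + 3)*(o - 4)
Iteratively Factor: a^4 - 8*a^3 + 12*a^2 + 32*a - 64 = (a - 4)*(a^3 - 4*a^2 - 4*a + 16) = (a - 4)^2*(a^2 - 4) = (a - 4)^2*(a + 2)*(a - 2)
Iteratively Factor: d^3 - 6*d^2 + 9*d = (d - 3)*(d^2 - 3*d) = (d - 3)^2*(d)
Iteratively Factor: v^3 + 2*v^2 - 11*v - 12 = (v + 4)*(v^2 - 2*v - 3) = (v - 3)*(v + 4)*(v + 1)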